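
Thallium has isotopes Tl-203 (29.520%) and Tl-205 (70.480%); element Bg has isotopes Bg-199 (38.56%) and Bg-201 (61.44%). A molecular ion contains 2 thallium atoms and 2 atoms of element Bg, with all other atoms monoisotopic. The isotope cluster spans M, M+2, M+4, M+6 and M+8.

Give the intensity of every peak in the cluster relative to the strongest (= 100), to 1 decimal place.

3.3 : 26.3 : 77.4 : 100.0 : 47.8

Thallium pattern (n=2): 0.08714304 : 0.41611392 : 0.49674304
Element Bg pattern (n=2): 0.14868736 : 0.47382528 : 0.37748736
Convolve the two distributions (both contribute in 2-u steps):
  M: 0.08714304×0.14868736 = 0.012957
  M+2: 0.08714304×0.47382528 + 0.41611392×0.14868736 = 0.103161
  M+4: 0.08714304×0.37748736 + 0.41611392×0.47382528 + 0.49674304×0.14868736 = 0.303920
  M+6: 0.41611392×0.37748736 + 0.49674304×0.47382528 = 0.392447
  M+8: 0.49674304×0.37748736 = 0.187514
Scale to base peak (0.392447) = 100: 3.3 : 26.3 : 77.4 : 100.0 : 47.8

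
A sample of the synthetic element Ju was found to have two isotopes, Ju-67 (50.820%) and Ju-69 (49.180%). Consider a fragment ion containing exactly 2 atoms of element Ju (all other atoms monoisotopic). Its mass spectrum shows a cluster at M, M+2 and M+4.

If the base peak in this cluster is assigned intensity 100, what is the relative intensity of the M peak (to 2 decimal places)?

Binomial terms of (0.50820 + 0.49180)^2: M 0.2583, M+2 0.4999, M+4 0.2419 → M+2 is the base peak.
P(M+2) = C(2,1) × 0.50820^1 × 0.49180^1 = 2 × 0.5082 × 0.4918 = 0.499866 (base)
P(M) = C(2,0) × 0.50820^2 × 0.49180^0 = 1 × 0.25826724 × 1.0000 = 0.258267
Relative intensity = 0.258267 / 0.499866 × 100 = 51.67

51.67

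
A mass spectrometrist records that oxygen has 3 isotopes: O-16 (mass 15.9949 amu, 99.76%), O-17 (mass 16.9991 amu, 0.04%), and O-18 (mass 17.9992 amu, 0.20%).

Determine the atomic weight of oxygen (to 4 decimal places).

15.9993 amu

The abundance-weighted mean is 0.9976 × 15.9949 + 0.0004 × 16.9991 + 0.0020 × 17.9992
= 15.95651 + 0.00680 + 0.03600 = 15.99931 amu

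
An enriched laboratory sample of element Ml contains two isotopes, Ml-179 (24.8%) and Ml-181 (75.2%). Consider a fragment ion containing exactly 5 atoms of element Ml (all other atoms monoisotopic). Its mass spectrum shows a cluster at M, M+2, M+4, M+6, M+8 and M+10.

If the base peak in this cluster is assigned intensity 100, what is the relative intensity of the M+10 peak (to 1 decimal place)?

Term probabilities: M 0.0009, M+2 0.0142, M+4 0.0863, M+6 0.2616, M+8 0.3965, M+10 0.2405. Base peak = M+8.
P(M+8) = C(5,4) × 0.248^1 × 0.752^4 = 5 × 0.2480 × 0.31979477 = 0.396546 (base)
P(M+10) = C(5,5) × 0.248^0 × 0.752^5 = 1 × 1.0000 × 0.24048567 = 0.240486
Relative intensity = 0.240486 / 0.396546 × 100 = 60.6

60.6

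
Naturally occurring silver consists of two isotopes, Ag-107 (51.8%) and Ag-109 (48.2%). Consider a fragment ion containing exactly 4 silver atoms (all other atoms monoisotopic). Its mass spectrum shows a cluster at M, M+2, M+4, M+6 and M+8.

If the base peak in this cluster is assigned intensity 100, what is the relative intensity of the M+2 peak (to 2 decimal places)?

Binomial terms of (0.518 + 0.482)^4: M 0.0720, M+2 0.2680, M+4 0.3740, M+6 0.2320, M+8 0.0540 → M+4 is the base peak.
P(M+4) = C(4,2) × 0.518^2 × 0.482^2 = 6 × 0.268324 × 0.232324 = 0.374029 (base)
P(M+2) = C(4,1) × 0.518^3 × 0.482^1 = 4 × 0.13899183 × 0.4820 = 0.267976
Relative intensity = 0.267976 / 0.374029 × 100 = 71.65

71.65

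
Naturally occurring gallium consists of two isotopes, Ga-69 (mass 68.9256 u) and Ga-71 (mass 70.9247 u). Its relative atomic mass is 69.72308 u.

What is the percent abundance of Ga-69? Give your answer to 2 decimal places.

With x = fraction of Ga-69 (so Ga-71 is 1 − x):
68.9256·x + 70.9247·(1 − x) = 69.72308
(68.9256 − 70.9247)·x = 69.72308 − 70.9247
x = -1.20162 / -1.9991 = 0.60108 → 60.11% Ga-69, 39.89% Ga-71.

60.11%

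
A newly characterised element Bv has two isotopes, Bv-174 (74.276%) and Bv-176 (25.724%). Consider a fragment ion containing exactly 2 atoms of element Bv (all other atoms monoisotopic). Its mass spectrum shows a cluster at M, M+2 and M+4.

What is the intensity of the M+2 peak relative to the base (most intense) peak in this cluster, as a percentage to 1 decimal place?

69.3%

(0.74276 + 0.25724)^2 gives M 0.5517, M+2 0.3821, M+4 0.0662; the largest is M.
P(M) = C(2,0) × 0.74276^2 × 0.25724^0 = 1 × 0.55169242 × 1.0000 = 0.551692 (base)
P(M+2) = C(2,1) × 0.74276^1 × 0.25724^1 = 2 × 0.74276 × 0.25724 = 0.382135
Relative intensity = 0.382135 / 0.551692 × 100 = 69.3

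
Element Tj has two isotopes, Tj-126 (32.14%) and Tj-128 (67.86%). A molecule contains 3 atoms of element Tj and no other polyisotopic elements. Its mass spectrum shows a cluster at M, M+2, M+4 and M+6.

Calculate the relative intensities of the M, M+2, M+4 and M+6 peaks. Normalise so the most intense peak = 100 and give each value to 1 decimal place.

The 3 Tj atoms are independent, so intensities follow the terms of (0.3214 + 0.6786)^3.
P(M) = 0.3214^3 = 0.033200
P(M+2) = 3 × 0.3214^2 × 0.6786^1 = 0.210294
P(M+4) = 3 × 0.3214^1 × 0.6786^2 = 0.444012
P(M+6) = 0.6786^3 = 0.312494
The M+4 peak is largest (0.444012); scaling to 100 gives 7.5 : 47.4 : 100.0 : 70.4.

7.5 : 47.4 : 100.0 : 70.4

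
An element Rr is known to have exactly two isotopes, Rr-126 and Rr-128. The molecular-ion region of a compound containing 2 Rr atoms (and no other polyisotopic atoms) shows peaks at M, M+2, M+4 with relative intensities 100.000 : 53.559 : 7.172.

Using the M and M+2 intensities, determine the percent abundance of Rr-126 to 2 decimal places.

Let p = fractional abundance of Rr-126. I(M+2)/I(M) = [C(2,1)·p^1·(1−p)] / p^2 = 2·(1−p)/p = 53.559/100.000 = 0.5356
(1−p)/p = 0.5356/2 = 0.2678  ⇒  p = 1/(1 + 0.2678) = 0.7888
Rr-126: 78.88%, Rr-128: 21.12%.

78.88%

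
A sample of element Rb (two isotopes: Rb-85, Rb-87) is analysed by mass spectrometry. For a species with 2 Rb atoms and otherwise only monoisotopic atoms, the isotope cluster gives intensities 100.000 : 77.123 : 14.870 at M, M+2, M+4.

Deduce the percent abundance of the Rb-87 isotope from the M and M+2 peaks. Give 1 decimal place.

27.8%

Write p for the Rb-85 fraction. I(M+2)/I(M) = [C(2,1)·p^1·(1−p)] / p^2 = 2·(1−p)/p = 77.123/100.000 = 0.7712
(1−p)/p = 0.7712/2 = 0.3856  ⇒  p = 1/(1 + 0.3856) = 0.7217
Rb-85: 72.2%, Rb-87: 27.8%.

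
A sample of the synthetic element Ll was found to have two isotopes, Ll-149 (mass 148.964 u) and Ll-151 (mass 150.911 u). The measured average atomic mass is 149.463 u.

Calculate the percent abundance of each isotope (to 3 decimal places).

Ll-149: 74.371%, Ll-151: 25.629%

Let x be the fractional abundance of Ll-149; then Ll-151 has abundance 1 − x.
148.964·x + 150.911·(1 − x) = 149.463
(148.964 − 150.911)·x = 149.463 − 150.911
x = -1.448 / -1.947 = 0.74371 → 74.371% Ll-149, 25.629% Ll-151.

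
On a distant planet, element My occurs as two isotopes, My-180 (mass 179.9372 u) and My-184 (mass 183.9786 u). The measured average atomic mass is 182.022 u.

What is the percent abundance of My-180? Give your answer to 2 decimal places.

With x = fraction of My-180 (so My-184 is 1 − x):
179.9372·x + 183.9786·(1 − x) = 182.022
(179.9372 − 183.9786)·x = 182.022 − 183.9786
x = -1.9566 / -4.0414 = 0.48414 → 48.41% My-180, 51.59% My-184.

48.41%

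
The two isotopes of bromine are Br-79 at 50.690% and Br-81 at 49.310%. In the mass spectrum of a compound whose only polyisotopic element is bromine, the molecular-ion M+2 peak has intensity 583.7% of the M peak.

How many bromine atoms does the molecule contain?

6

For n independent Br atoms, I(M+2)/I(M) = n · (abundance Br-81) / (abundance Br-79) = n · 0.49310/0.50690.
n = 5.837 × 0.50690/0.49310 = 6.00 ≈ 6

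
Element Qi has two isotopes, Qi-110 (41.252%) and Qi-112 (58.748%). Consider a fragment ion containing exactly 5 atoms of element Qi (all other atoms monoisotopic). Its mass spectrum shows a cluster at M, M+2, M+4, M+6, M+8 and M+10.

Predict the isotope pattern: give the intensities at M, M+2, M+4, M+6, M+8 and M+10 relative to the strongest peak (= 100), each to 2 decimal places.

3.46 : 24.65 : 70.22 : 100.00 : 71.21 : 20.28

Each Qi atom is independently Qi-110 (p = 0.41252) or Qi-112 (q = 0.58748); the cluster is the binomial expansion (p + q)^5.
P(M) = 0.41252^5 = 0.011946
P(M+2) = 5 × 0.41252^4 × 0.58748^1 = 0.085063
P(M+4) = 10 × 0.41252^3 × 0.58748^2 = 0.242282
P(M+6) = 10 × 0.41252^2 × 0.58748^3 = 0.345040
P(M+8) = 5 × 0.41252^1 × 0.58748^4 = 0.245690
P(M+10) = 0.58748^5 = 0.069979
The M+6 peak is largest (0.345040); scaling to 100 gives 3.46 : 24.65 : 70.22 : 100.00 : 71.21 : 20.28.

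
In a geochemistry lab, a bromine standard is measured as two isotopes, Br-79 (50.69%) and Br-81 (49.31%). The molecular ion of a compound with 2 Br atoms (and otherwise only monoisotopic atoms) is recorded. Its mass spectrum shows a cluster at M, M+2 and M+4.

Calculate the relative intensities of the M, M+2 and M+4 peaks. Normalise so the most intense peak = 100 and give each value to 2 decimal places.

51.40 : 100.00 : 48.64

Each Br atom is independently Br-79 (p = 0.5069) or Br-81 (q = 0.4931); the cluster is the binomial expansion (p + q)^2.
P(M) = 0.5069^2 = 0.256948
P(M+2) = 2 × 0.5069^1 × 0.4931^1 = 0.499905
P(M+4) = 0.4931^2 = 0.243148
The M+2 peak is largest (0.499905); scaling to 100 gives 51.40 : 100.00 : 48.64.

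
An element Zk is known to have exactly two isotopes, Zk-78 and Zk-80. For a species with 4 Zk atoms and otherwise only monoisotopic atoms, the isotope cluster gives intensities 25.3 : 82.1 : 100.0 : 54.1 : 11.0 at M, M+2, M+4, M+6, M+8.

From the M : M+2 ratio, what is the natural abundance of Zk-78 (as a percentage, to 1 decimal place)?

If p is the fraction of Zk that is Zk-78, then I(M+2)/I(M) = [C(4,1)·p^3·(1−p)] / p^4 = 4·(1−p)/p = 82.1/25.3 = 3.2451
(1−p)/p = 3.2451/4 = 0.8113  ⇒  p = 1/(1 + 0.8113) = 0.5521
Zk-78: 55.2%, Zk-80: 44.8%.

55.2%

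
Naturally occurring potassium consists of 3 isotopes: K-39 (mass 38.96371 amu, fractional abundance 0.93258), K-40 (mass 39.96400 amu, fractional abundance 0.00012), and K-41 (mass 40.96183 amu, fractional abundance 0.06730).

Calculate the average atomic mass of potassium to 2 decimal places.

Average mass = Σ (abundance × isotope mass) = 0.93258 × 38.96371 + 0.00012 × 39.96400 + 0.06730 × 40.96183
= 36.336777 + 0.004796 + 2.756731 = 39.098304 amu

39.10 amu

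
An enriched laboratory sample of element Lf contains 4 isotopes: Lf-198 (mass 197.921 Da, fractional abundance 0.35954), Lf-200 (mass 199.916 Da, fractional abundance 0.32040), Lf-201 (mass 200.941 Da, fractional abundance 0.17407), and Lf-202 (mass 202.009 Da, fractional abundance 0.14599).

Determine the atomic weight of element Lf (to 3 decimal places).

199.683 Da

Ar = Σ fᵢ·mᵢ = 0.35954 × 197.921 + 0.32040 × 199.916 + 0.17407 × 200.941 + 0.14599 × 202.009
= 71.1605 + 64.0531 + 34.9778 + 29.4913 = 199.6827 Da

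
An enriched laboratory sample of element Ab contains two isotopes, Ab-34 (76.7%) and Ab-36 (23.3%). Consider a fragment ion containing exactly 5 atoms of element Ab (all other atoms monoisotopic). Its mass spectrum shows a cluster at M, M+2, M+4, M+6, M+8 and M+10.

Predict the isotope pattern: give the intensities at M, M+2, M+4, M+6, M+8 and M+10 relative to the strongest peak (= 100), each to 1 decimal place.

Each Ab atom is independently Ab-34 (p = 0.767) or Ab-36 (q = 0.233); the cluster is the binomial expansion (p + q)^5.
P(M) = 0.767^5 = 0.265446
P(M+2) = 5 × 0.767^4 × 0.233^1 = 0.403188
P(M+4) = 10 × 0.767^3 × 0.233^2 = 0.244962
P(M+6) = 10 × 0.767^2 × 0.233^3 = 0.074415
P(M+8) = 5 × 0.767^1 × 0.233^4 = 0.011303
P(M+10) = 0.233^5 = 0.000687
The M+2 peak is largest (0.403188); scaling to 100 gives 65.8 : 100.0 : 60.8 : 18.5 : 2.8 : 0.2.

65.8 : 100.0 : 60.8 : 18.5 : 2.8 : 0.2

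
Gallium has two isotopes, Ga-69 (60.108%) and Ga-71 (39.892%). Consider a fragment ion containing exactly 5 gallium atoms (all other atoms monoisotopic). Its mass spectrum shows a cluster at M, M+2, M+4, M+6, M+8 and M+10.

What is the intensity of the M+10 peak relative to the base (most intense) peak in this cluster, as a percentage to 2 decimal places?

(0.60108 + 0.39892)^5 gives M 0.0785, M+2 0.2604, M+4 0.3456, M+6 0.2294, M+8 0.0761, M+10 0.0101; the largest is M+4.
P(M+4) = C(5,2) × 0.60108^3 × 0.39892^2 = 10 × 0.2171685 × 0.15913717 = 0.345596 (base)
P(M+10) = C(5,5) × 0.60108^0 × 0.39892^5 = 1 × 1.0000 × 0.0101025 = 0.010103
Relative intensity = 0.010103 / 0.345596 × 100 = 2.92

2.92%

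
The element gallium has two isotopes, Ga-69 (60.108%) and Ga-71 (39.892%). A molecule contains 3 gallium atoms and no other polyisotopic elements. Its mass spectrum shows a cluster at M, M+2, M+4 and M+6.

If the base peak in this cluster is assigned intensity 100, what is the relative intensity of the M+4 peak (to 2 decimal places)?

66.37

Term probabilities: M 0.2172, M+2 0.4324, M+4 0.2870, M+6 0.0635. Base peak = M+2.
P(M+2) = C(3,1) × 0.60108^2 × 0.39892^1 = 3 × 0.36129717 × 0.39892 = 0.432386 (base)
P(M+4) = C(3,2) × 0.60108^1 × 0.39892^2 = 3 × 0.60108 × 0.15913717 = 0.286963
Relative intensity = 0.286963 / 0.432386 × 100 = 66.37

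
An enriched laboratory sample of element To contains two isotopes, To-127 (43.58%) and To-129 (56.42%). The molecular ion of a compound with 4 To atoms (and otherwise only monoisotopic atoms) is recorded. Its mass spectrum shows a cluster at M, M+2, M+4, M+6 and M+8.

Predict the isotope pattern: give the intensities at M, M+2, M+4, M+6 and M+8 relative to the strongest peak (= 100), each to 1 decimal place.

9.9 : 51.5 : 100.0 : 86.3 : 27.9

The 4 To atoms are independent, so intensities follow the terms of (0.4358 + 0.5642)^4.
P(M) = 0.4358^4 = 0.036070
P(M+2) = 4 × 0.4358^3 × 0.5642^1 = 0.186790
P(M+4) = 6 × 0.4358^2 × 0.5642^2 = 0.362737
P(M+6) = 4 × 0.4358^1 × 0.5642^3 = 0.313074
P(M+8) = 0.5642^4 = 0.101329
The M+4 peak is largest (0.362737); scaling to 100 gives 9.9 : 51.5 : 100.0 : 86.3 : 27.9.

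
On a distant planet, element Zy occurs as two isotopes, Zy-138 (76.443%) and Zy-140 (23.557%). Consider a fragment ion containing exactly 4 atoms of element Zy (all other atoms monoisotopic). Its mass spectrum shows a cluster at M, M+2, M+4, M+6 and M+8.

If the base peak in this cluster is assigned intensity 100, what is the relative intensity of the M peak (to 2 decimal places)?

Binomial terms of (0.76443 + 0.23557)^4: M 0.3415, M+2 0.4209, M+4 0.1946, M+6 0.0400, M+8 0.0031 → M+2 is the base peak.
P(M+2) = C(4,1) × 0.76443^3 × 0.23557^1 = 4 × 0.44669714 × 0.23557 = 0.420914 (base)
P(M) = C(4,0) × 0.76443^4 × 0.23557^0 = 1 × 0.34146869 × 1.0000 = 0.341469
Relative intensity = 0.341469 / 0.420914 × 100 = 81.13

81.13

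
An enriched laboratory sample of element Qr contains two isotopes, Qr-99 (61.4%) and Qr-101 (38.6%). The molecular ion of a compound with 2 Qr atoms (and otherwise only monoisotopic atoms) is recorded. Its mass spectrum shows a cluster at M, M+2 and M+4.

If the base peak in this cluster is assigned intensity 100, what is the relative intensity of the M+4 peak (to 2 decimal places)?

Binomial terms of (0.614 + 0.386)^2: M 0.3770, M+2 0.4740, M+4 0.1490 → M+2 is the base peak.
P(M+2) = C(2,1) × 0.614^1 × 0.386^1 = 2 × 0.6140 × 0.3860 = 0.474008 (base)
P(M+4) = C(2,2) × 0.614^0 × 0.386^2 = 1 × 1.0000 × 0.148996 = 0.148996
Relative intensity = 0.148996 / 0.474008 × 100 = 31.43

31.43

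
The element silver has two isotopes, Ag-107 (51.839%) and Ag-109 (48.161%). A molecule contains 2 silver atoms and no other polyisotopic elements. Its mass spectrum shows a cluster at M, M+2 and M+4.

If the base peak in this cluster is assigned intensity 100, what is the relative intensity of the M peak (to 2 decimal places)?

53.82

Term probabilities: M 0.2687, M+2 0.4993, M+4 0.2319. Base peak = M+2.
P(M+2) = C(2,1) × 0.51839^1 × 0.48161^1 = 2 × 0.51839 × 0.48161 = 0.499324 (base)
P(M) = C(2,0) × 0.51839^2 × 0.48161^0 = 1 × 0.26872819 × 1.0000 = 0.268728
Relative intensity = 0.268728 / 0.499324 × 100 = 53.82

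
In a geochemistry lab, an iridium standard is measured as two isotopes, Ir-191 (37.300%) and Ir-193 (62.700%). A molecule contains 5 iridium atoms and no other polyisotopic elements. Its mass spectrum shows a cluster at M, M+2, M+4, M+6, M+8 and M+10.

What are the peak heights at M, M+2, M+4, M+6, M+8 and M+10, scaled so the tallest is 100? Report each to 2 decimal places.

2.11 : 17.70 : 59.49 : 100.00 : 84.05 : 28.26

The 5 Ir atoms are independent, so intensities follow the terms of (0.37300 + 0.62700)^5.
P(M) = 0.37300^5 = 0.007220
P(M+2) = 5 × 0.37300^4 × 0.62700^1 = 0.060684
P(M+4) = 10 × 0.37300^3 × 0.62700^2 = 0.204015
P(M+6) = 10 × 0.37300^2 × 0.62700^3 = 0.342942
P(M+8) = 5 × 0.37300^1 × 0.62700^4 = 0.288237
P(M+10) = 0.62700^5 = 0.096903
The M+6 peak is largest (0.342942); scaling to 100 gives 2.11 : 17.70 : 59.49 : 100.00 : 84.05 : 28.26.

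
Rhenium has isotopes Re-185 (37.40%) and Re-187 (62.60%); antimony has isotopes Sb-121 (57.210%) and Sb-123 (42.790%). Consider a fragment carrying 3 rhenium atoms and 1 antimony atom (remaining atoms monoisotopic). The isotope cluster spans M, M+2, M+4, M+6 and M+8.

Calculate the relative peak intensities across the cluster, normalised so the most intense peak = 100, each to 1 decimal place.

8.2 : 47.4 : 100.0 : 90.3 : 28.8

Rhenium pattern (n=3): 0.05231362 : 0.26268713 : 0.43968487 : 0.24531438
Antimony pattern (n=1): 0.5721 : 0.4279
Convolve the two distributions (both contribute in 2-u steps):
  M: 0.05231362×0.5721 = 0.029929
  M+2: 0.05231362×0.4279 + 0.26268713×0.5721 = 0.172668
  M+4: 0.26268713×0.4279 + 0.43968487×0.5721 = 0.363948
  M+6: 0.43968487×0.4279 + 0.24531438×0.5721 = 0.328486
  M+8: 0.24531438×0.4279 = 0.104970
Scale to base peak (0.363948) = 100: 8.2 : 47.4 : 100.0 : 90.3 : 28.8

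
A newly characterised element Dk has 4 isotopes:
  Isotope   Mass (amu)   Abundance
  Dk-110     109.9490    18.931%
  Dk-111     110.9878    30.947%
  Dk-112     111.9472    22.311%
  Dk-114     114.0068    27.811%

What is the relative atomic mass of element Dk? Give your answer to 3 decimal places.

Weight each isotope mass by its fractional abundance: 0.18931 × 109.9490 + 0.30947 × 110.9878 + 0.22311 × 111.9472 + 0.27811 × 114.0068
= 20.81445 + 34.34739 + 24.97654 + 31.70643 = 111.84481 amu

111.845 amu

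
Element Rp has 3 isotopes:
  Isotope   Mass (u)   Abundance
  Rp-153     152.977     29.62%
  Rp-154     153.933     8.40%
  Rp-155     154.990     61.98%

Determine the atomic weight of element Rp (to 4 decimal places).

Average mass = Σ (abundance × isotope mass) = 0.2962 × 152.977 + 0.0840 × 153.933 + 0.6198 × 154.990
= 45.31179 + 12.93037 + 96.06280 = 154.30496 u

154.3050 u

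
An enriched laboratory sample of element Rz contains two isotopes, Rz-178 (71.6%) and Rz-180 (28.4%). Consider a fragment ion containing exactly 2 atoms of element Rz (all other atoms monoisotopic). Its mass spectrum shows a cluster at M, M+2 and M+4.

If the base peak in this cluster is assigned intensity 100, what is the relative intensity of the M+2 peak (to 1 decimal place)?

79.3

Term probabilities: M 0.5127, M+2 0.4067, M+4 0.0807. Base peak = M.
P(M) = C(2,0) × 0.716^2 × 0.284^0 = 1 × 0.512656 × 1.0000 = 0.512656 (base)
P(M+2) = C(2,1) × 0.716^1 × 0.284^1 = 2 × 0.7160 × 0.2840 = 0.406688
Relative intensity = 0.406688 / 0.512656 × 100 = 79.3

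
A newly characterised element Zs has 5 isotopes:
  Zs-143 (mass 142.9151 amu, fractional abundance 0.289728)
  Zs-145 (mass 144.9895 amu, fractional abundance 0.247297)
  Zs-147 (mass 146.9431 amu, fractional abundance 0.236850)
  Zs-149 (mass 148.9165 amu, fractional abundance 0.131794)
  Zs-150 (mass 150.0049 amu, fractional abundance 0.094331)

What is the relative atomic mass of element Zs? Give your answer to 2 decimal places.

The abundance-weighted mean is 0.289728 × 142.9151 + 0.247297 × 144.9895 + 0.236850 × 146.9431 + 0.131794 × 148.9165 + 0.094331 × 150.0049
= 41.40651 + 35.85547 + 34.80347 + 19.62630 + 14.15011 = 145.84186 amu

145.84 amu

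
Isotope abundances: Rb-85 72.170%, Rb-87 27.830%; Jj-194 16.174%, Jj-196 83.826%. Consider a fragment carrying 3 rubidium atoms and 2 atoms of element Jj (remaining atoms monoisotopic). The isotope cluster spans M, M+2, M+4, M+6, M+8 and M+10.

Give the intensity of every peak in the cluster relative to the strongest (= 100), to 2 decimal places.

2.54 : 29.32 : 100.00 : 90.98 : 32.00 : 3.92

Rubidium pattern (n=3): 0.37589809 : 0.43485841 : 0.16768892 : 0.02155458
Element Jj pattern (n=2): 0.02615983 : 0.27116034 : 0.70267983
Convolve the two distributions (both contribute in 2-u steps):
  M: 0.37589809×0.02615983 = 0.009833
  M+2: 0.37589809×0.27116034 + 0.43485841×0.02615983 = 0.113304
  M+4: 0.37589809×0.70267983 + 0.43485841×0.27116034 + 0.16768892×0.02615983 = 0.386439
  M+6: 0.43485841×0.70267983 + 0.16768892×0.27116034 + 0.02155458×0.02615983 = 0.351601
  M+8: 0.16768892×0.70267983 + 0.02155458×0.27116034 = 0.123676
  M+10: 0.02155458×0.70267983 = 0.015146
Scale to base peak (0.386439) = 100: 2.54 : 29.32 : 100.00 : 90.98 : 32.00 : 3.92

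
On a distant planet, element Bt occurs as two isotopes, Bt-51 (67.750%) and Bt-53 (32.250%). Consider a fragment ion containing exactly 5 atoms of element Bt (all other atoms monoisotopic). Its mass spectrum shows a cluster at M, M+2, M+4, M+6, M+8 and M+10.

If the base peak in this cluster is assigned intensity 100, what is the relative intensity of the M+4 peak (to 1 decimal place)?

95.2

(0.67750 + 0.32250)^5 gives M 0.1427, M+2 0.3397, M+4 0.3234, M+6 0.1540, M+8 0.0366, M+10 0.0035; the largest is M+2.
P(M+2) = C(5,1) × 0.67750^4 × 0.32250^1 = 5 × 0.21068674 × 0.3225 = 0.339732 (base)
P(M+4) = C(5,2) × 0.67750^3 × 0.32250^2 = 10 × 0.31097673 × 0.10400625 = 0.323435
Relative intensity = 0.323435 / 0.339732 × 100 = 95.2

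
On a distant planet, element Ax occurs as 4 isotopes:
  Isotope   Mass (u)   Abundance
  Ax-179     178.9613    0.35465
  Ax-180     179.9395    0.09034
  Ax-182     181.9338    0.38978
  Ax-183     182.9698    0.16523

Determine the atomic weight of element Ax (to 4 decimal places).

180.8706 u

Ar = Σ fᵢ·mᵢ = 0.35465 × 178.9613 + 0.09034 × 179.9395 + 0.38978 × 181.9338 + 0.16523 × 182.9698
= 63.46863 + 16.25573 + 70.91416 + 30.23210 = 180.87062 u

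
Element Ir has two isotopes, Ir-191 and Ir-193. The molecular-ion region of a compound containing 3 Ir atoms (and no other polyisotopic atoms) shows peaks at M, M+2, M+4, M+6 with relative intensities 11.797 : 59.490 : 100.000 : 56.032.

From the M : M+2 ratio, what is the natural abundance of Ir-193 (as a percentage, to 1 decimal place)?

62.7%

If p is the fraction of Ir that is Ir-191, then I(M+2)/I(M) = [C(3,1)·p^2·(1−p)] / p^3 = 3·(1−p)/p = 59.490/11.797 = 5.0428
(1−p)/p = 5.0428/3 = 1.6809  ⇒  p = 1/(1 + 1.6809) = 0.3730
Ir-191: 37.3%, Ir-193: 62.7%.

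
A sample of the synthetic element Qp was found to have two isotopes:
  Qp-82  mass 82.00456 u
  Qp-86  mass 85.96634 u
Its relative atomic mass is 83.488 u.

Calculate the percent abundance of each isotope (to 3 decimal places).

With x = fraction of Qp-82 (so Qp-86 is 1 − x):
82.00456·x + 85.96634·(1 − x) = 83.488
(82.00456 − 85.96634)·x = 83.488 − 85.96634
x = -2.47834 / -3.96178 = 0.62556 → 62.556% Qp-82, 37.444% Qp-86.

Qp-82: 62.556%, Qp-86: 37.444%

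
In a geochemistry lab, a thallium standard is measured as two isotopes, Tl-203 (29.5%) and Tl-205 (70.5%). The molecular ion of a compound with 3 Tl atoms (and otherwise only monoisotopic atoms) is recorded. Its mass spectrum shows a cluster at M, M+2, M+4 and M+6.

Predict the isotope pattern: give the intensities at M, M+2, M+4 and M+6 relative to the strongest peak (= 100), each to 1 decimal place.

5.8 : 41.8 : 100.0 : 79.7

Each Tl atom is independently Tl-203 (p = 0.295) or Tl-205 (q = 0.705); the cluster is the binomial expansion (p + q)^3.
P(M) = 0.295^3 = 0.025672
P(M+2) = 3 × 0.295^2 × 0.705^1 = 0.184058
P(M+4) = 3 × 0.295^1 × 0.705^2 = 0.439867
P(M+6) = 0.705^3 = 0.350403
The M+4 peak is largest (0.439867); scaling to 100 gives 5.8 : 41.8 : 100.0 : 79.7.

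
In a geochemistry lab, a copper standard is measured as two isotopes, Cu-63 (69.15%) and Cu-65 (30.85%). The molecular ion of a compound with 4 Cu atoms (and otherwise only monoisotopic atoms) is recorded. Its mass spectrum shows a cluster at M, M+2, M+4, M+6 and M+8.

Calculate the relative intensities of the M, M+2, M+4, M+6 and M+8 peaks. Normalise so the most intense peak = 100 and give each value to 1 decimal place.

56.0 : 100.0 : 66.9 : 19.9 : 2.2

The 4 Cu atoms are independent, so intensities follow the terms of (0.6915 + 0.3085)^4.
P(M) = 0.6915^4 = 0.228649
P(M+2) = 4 × 0.6915^3 × 0.3085^1 = 0.408030
P(M+4) = 6 × 0.6915^2 × 0.3085^2 = 0.273052
P(M+6) = 4 × 0.6915^1 × 0.3085^3 = 0.081212
P(M+8) = 0.3085^4 = 0.009058
The M+2 peak is largest (0.408030); scaling to 100 gives 56.0 : 100.0 : 66.9 : 19.9 : 2.2.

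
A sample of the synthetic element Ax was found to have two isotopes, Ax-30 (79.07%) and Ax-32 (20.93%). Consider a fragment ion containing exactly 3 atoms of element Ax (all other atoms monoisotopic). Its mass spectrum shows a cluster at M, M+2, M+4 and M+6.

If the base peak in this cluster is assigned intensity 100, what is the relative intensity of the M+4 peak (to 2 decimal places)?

21.02

(0.7907 + 0.2093)^3 gives M 0.4944, M+2 0.3926, M+4 0.1039, M+6 0.0092; the largest is M.
P(M) = C(3,0) × 0.7907^3 × 0.2093^0 = 1 × 0.49435077 × 1.0000 = 0.494351 (base)
P(M+4) = C(3,2) × 0.7907^1 × 0.2093^2 = 3 × 0.7907 × 0.04380649 = 0.103913
Relative intensity = 0.103913 / 0.494351 × 100 = 21.02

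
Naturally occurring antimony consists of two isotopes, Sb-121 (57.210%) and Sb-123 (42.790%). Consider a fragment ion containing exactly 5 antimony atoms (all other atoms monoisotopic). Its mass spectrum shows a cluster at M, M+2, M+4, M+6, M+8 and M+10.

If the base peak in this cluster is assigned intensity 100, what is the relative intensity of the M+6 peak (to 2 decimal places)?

74.79

Binomial terms of (0.57210 + 0.42790)^5: M 0.0613, M+2 0.2292, M+4 0.3428, M+6 0.2564, M+8 0.0959, M+10 0.0143 → M+4 is the base peak.
P(M+4) = C(5,2) × 0.57210^3 × 0.42790^2 = 10 × 0.18724742 × 0.18309841 = 0.342847 (base)
P(M+6) = C(5,3) × 0.57210^2 × 0.42790^3 = 10 × 0.32729841 × 0.07834781 = 0.256431
Relative intensity = 0.256431 / 0.342847 × 100 = 74.79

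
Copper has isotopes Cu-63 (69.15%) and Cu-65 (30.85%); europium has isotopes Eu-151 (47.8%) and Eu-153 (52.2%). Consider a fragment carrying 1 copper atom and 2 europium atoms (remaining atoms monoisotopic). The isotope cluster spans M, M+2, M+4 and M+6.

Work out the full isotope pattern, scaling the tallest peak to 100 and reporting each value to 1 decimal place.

Copper pattern (n=1): 0.6915 : 0.3085
Europium pattern (n=2): 0.228484 : 0.499032 : 0.272484
Convolve the two distributions (both contribute in 2-u steps):
  M: 0.6915×0.228484 = 0.157997
  M+2: 0.6915×0.499032 + 0.3085×0.228484 = 0.415568
  M+4: 0.6915×0.272484 + 0.3085×0.499032 = 0.342374
  M+6: 0.3085×0.272484 = 0.084061
Scale to base peak (0.415568) = 100: 38.0 : 100.0 : 82.4 : 20.2

38.0 : 100.0 : 82.4 : 20.2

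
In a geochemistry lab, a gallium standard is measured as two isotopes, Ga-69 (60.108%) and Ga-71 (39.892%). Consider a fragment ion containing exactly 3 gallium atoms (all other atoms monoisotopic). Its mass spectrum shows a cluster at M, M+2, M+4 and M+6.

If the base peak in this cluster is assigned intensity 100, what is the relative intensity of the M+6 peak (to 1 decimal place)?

Term probabilities: M 0.2172, M+2 0.4324, M+4 0.2870, M+6 0.0635. Base peak = M+2.
P(M+2) = C(3,1) × 0.60108^2 × 0.39892^1 = 3 × 0.36129717 × 0.39892 = 0.432386 (base)
P(M+6) = C(3,3) × 0.60108^0 × 0.39892^3 = 1 × 1.0000 × 0.063483 = 0.063483
Relative intensity = 0.063483 / 0.432386 × 100 = 14.7

14.7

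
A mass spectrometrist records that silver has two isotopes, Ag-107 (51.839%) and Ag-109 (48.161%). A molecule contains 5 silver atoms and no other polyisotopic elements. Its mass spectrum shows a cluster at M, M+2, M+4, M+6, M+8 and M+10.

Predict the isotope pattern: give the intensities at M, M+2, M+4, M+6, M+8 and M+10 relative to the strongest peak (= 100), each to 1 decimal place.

Each Ag atom is independently Ag-107 (p = 0.51839) or Ag-109 (q = 0.48161); the cluster is the binomial expansion (p + q)^5.
P(M) = 0.51839^5 = 0.037435
P(M+2) = 5 × 0.51839^4 × 0.48161^1 = 0.173897
P(M+4) = 10 × 0.51839^3 × 0.48161^2 = 0.323118
P(M+6) = 10 × 0.51839^2 × 0.48161^3 = 0.300192
P(M+8) = 5 × 0.51839^1 × 0.48161^4 = 0.139447
P(M+10) = 0.48161^5 = 0.025911
The M+4 peak is largest (0.323118); scaling to 100 gives 11.6 : 53.8 : 100.0 : 92.9 : 43.2 : 8.0.

11.6 : 53.8 : 100.0 : 92.9 : 43.2 : 8.0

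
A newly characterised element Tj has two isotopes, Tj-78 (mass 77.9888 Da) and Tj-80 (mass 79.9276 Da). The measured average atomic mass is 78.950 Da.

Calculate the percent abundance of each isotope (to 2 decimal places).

Writing the weighted mean with unknown fraction x of Tj-78:
77.9888·x + 79.9276·(1 − x) = 78.950
(77.9888 − 79.9276)·x = 78.950 − 79.9276
x = -0.9776 / -1.9388 = 0.50423 → 50.42% Tj-78, 49.58% Tj-80.

Tj-78: 50.42%, Tj-80: 49.58%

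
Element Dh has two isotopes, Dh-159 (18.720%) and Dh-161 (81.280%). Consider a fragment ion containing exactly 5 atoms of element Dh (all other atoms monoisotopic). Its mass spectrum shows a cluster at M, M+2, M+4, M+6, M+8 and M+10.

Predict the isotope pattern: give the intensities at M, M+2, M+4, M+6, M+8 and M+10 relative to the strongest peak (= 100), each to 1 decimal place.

0.1 : 1.2 : 10.6 : 46.1 : 100.0 : 86.8

The 5 Dh atoms are independent, so intensities follow the terms of (0.18720 + 0.81280)^5.
P(M) = 0.18720^5 = 0.000230
P(M+2) = 5 × 0.18720^4 × 0.81280^1 = 0.004991
P(M+4) = 10 × 0.18720^3 × 0.81280^2 = 0.043340
P(M+6) = 10 × 0.18720^2 × 0.81280^3 = 0.188175
P(M+8) = 5 × 0.18720^1 × 0.81280^4 = 0.408517
P(M+10) = 0.81280^5 = 0.354747
The M+8 peak is largest (0.408517); scaling to 100 gives 0.1 : 1.2 : 10.6 : 46.1 : 100.0 : 86.8.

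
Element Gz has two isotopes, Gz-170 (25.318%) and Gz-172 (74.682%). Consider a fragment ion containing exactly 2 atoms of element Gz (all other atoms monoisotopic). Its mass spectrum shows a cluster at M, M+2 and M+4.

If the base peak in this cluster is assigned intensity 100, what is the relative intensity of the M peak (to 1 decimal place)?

11.5

Term probabilities: M 0.0641, M+2 0.3782, M+4 0.5577. Base peak = M+4.
P(M+4) = C(2,2) × 0.25318^0 × 0.74682^2 = 1 × 1.0000 × 0.55774011 = 0.557740 (base)
P(M) = C(2,0) × 0.25318^2 × 0.74682^0 = 1 × 0.06410011 × 1.0000 = 0.064100
Relative intensity = 0.064100 / 0.557740 × 100 = 11.5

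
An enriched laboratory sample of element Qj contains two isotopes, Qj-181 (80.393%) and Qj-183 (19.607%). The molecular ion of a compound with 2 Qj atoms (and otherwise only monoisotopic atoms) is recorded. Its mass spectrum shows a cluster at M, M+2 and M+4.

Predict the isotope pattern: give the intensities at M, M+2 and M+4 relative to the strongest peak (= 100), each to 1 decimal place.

100.0 : 48.8 : 5.9

The 2 Qj atoms are independent, so intensities follow the terms of (0.80393 + 0.19607)^2.
P(M) = 0.80393^2 = 0.646303
P(M+2) = 2 × 0.80393^1 × 0.19607^1 = 0.315253
P(M+4) = 0.19607^2 = 0.038443
The M peak is largest (0.646303); scaling to 100 gives 100.0 : 48.8 : 5.9.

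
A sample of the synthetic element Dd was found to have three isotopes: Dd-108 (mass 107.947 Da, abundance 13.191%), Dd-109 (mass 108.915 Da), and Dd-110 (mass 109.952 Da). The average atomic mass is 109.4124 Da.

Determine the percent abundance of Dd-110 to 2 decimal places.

Let x and y be the fractions of Dd-109 and Dd-110. Then x + y = 1 − 0.13191 = 0.86809 and 108.915x + 109.952y = 109.4124 − 0.13191×107.947 = 95.17311123.
Substituting: 108.915x + 109.952(0.86809 − x) = 95.17311123
(108.915 − 109.952)x = -0.27512045  ⇒  x = 0.26530, y = 0.60279
Dd-109: 26.53%, Dd-110: 60.28%.

60.28%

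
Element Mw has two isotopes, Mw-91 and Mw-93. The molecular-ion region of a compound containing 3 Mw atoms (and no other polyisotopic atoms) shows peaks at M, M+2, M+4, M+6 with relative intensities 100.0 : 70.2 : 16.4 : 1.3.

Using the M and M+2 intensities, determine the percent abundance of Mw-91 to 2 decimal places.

Let p = fractional abundance of Mw-91. I(M+2)/I(M) = [C(3,1)·p^2·(1−p)] / p^3 = 3·(1−p)/p = 70.2/100.0 = 0.7020
(1−p)/p = 0.7020/3 = 0.2340  ⇒  p = 1/(1 + 0.2340) = 0.8104
Mw-91: 81.04%, Mw-93: 18.96%.

81.04%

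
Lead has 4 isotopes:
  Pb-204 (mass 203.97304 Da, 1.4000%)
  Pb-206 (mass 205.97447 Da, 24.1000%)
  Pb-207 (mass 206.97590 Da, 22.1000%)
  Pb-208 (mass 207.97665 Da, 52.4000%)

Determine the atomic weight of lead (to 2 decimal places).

Ar = Σ fᵢ·mᵢ = 0.014000 × 203.97304 + 0.241000 × 205.97447 + 0.221000 × 206.97590 + 0.524000 × 207.97665
= 2.855623 + 49.639847 + 45.741674 + 108.979765 = 207.216909 Da

207.22 Da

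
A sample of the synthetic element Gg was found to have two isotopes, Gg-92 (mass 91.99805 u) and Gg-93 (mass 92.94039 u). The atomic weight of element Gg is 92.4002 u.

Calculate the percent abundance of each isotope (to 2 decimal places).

Gg-92: 57.32%, Gg-93: 42.68%

Writing the weighted mean with unknown fraction x of Gg-92:
91.99805·x + 92.94039·(1 − x) = 92.4002
(91.99805 − 92.94039)·x = 92.4002 − 92.94039
x = -0.54019 / -0.94234 = 0.57324 → 57.32% Gg-92, 42.68% Gg-93.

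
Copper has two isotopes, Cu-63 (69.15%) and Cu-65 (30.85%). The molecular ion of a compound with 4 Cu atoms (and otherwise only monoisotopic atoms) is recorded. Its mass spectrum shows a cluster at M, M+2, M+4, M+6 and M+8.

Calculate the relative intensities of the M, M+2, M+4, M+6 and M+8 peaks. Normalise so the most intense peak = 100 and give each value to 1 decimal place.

Each Cu atom is independently Cu-63 (p = 0.6915) or Cu-65 (q = 0.3085); the cluster is the binomial expansion (p + q)^4.
P(M) = 0.6915^4 = 0.228649
P(M+2) = 4 × 0.6915^3 × 0.3085^1 = 0.408030
P(M+4) = 6 × 0.6915^2 × 0.3085^2 = 0.273052
P(M+6) = 4 × 0.6915^1 × 0.3085^3 = 0.081212
P(M+8) = 0.3085^4 = 0.009058
The M+2 peak is largest (0.408030); scaling to 100 gives 56.0 : 100.0 : 66.9 : 19.9 : 2.2.

56.0 : 100.0 : 66.9 : 19.9 : 2.2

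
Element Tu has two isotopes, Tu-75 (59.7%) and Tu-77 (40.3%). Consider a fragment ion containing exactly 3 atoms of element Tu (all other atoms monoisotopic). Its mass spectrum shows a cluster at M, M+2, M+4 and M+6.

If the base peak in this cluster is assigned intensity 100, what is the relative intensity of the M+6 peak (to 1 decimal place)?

15.2

(0.597 + 0.403)^3 gives M 0.2128, M+2 0.4309, M+4 0.2909, M+6 0.0655; the largest is M+2.
P(M+2) = C(3,1) × 0.597^2 × 0.403^1 = 3 × 0.356409 × 0.4030 = 0.430898 (base)
P(M+6) = C(3,3) × 0.597^0 × 0.403^3 = 1 × 1.0000 × 0.06545083 = 0.065451
Relative intensity = 0.065451 / 0.430898 × 100 = 15.2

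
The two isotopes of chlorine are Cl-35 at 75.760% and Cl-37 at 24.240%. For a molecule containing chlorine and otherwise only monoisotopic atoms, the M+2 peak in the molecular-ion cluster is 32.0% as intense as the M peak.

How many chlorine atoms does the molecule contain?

1

The M+2/M ratio from n Cl atoms is n · q/p = n · 0.24240/0.75760.
n = 0.320 × 0.75760/0.24240 = 1.00 ≈ 1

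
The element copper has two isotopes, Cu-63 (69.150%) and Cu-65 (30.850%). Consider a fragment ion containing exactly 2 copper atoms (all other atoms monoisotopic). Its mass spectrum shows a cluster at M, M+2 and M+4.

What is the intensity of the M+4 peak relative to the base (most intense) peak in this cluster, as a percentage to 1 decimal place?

19.9%

(0.69150 + 0.30850)^2 gives M 0.4782, M+2 0.4267, M+4 0.0952; the largest is M.
P(M) = C(2,0) × 0.69150^2 × 0.30850^0 = 1 × 0.47817225 × 1.0000 = 0.478172 (base)
P(M+4) = C(2,2) × 0.69150^0 × 0.30850^2 = 1 × 1.0000 × 0.09517225 = 0.095172
Relative intensity = 0.095172 / 0.478172 × 100 = 19.9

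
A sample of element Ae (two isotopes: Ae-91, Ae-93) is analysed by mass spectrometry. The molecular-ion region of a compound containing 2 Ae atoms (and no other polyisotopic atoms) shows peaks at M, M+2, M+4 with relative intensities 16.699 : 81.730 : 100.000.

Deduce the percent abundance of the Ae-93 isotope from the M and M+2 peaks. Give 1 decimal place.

If p is the fraction of Ae that is Ae-91, then I(M+2)/I(M) = [C(2,1)·p^1·(1−p)] / p^2 = 2·(1−p)/p = 81.730/16.699 = 4.8943
(1−p)/p = 4.8943/2 = 2.4472  ⇒  p = 1/(1 + 2.4472) = 0.2901
Ae-91: 29.0%, Ae-93: 71.0%.

71.0%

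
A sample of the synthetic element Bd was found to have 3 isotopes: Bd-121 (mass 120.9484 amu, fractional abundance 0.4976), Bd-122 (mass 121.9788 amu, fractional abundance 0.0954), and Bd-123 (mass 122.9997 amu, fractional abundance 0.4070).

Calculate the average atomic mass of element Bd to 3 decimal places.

121.882 amu

The abundance-weighted mean is 0.4976 × 120.9484 + 0.0954 × 121.9788 + 0.4070 × 122.9997
= 60.18392 + 11.63678 + 50.06088 = 121.88158 amu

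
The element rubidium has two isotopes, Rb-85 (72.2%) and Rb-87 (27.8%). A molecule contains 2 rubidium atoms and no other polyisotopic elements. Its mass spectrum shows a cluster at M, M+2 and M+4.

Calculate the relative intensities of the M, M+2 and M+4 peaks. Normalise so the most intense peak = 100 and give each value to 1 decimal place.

The 2 Rb atoms are independent, so intensities follow the terms of (0.722 + 0.278)^2.
P(M) = 0.722^2 = 0.521284
P(M+2) = 2 × 0.722^1 × 0.278^1 = 0.401432
P(M+4) = 0.278^2 = 0.077284
The M peak is largest (0.521284); scaling to 100 gives 100.0 : 77.0 : 14.8.

100.0 : 77.0 : 14.8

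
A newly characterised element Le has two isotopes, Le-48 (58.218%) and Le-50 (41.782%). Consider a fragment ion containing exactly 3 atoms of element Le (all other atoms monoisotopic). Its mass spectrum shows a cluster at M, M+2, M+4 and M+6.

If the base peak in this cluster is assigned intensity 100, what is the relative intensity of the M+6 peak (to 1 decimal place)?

Binomial terms of (0.58218 + 0.41782)^3: M 0.1973, M+2 0.4248, M+4 0.3049, M+6 0.0729 → M+2 is the base peak.
P(M+2) = C(3,1) × 0.58218^2 × 0.41782^1 = 3 × 0.33893355 × 0.41782 = 0.424840 (base)
P(M+6) = C(3,3) × 0.58218^0 × 0.41782^3 = 1 × 1.0000 × 0.07294032 = 0.072940
Relative intensity = 0.072940 / 0.424840 × 100 = 17.2

17.2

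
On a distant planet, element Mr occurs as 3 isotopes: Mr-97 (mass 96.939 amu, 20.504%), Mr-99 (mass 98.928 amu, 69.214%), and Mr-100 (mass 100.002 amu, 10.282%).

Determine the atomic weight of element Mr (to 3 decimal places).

Weight each isotope mass by its fractional abundance: 0.20504 × 96.939 + 0.69214 × 98.928 + 0.10282 × 100.002
= 19.8764 + 68.4720 + 10.2822 = 98.6306 amu

98.631 amu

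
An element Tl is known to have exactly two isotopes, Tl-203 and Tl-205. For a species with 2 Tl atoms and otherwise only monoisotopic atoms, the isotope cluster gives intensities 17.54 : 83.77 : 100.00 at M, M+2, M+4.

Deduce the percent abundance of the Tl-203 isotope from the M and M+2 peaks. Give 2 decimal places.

29.52%

Write p for the Tl-203 fraction. I(M+2)/I(M) = [C(2,1)·p^1·(1−p)] / p^2 = 2·(1−p)/p = 83.77/17.54 = 4.7759
(1−p)/p = 4.7759/2 = 2.3880  ⇒  p = 1/(1 + 2.3880) = 0.2952
Tl-203: 29.52%, Tl-205: 70.48%.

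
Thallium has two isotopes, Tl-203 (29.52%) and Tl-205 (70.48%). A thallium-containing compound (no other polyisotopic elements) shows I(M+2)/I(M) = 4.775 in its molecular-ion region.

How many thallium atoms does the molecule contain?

2

The M+2/M ratio from n Tl atoms is n · q/p = n · 0.7048/0.2952.
n = 4.775 × 0.2952/0.7048 = 2.00 ≈ 2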